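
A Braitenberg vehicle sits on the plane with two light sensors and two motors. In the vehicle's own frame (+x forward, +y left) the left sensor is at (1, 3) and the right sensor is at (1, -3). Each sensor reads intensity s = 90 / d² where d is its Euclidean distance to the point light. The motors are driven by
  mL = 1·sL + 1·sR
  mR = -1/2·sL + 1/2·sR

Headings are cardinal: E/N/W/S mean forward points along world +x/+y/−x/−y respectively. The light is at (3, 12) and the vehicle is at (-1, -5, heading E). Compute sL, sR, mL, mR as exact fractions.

left sensor world pos  = (0, -2); dL² = 205
right sensor world pos = (0, -8); dR² = 409
sL = 90/205 = 18/41
sR = 90/409 = 90/409
mL = 1·sL + 1·sR = 11052/16769
mR = -1/2·sL + 1/2·sR = -1836/16769

18/41 90/409 11052/16769 -1836/16769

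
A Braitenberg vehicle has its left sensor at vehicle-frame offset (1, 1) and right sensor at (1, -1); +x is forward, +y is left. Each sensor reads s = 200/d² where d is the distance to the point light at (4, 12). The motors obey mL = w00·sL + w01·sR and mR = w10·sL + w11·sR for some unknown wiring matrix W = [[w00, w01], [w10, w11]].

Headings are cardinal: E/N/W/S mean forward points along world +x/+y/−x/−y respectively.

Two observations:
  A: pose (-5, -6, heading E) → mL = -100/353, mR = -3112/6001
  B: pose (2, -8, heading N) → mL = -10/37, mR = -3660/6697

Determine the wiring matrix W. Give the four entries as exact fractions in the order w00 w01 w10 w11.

obs A: pose=(-5,-6,E) → sL=200/353, sR=8/17, mL=-100/353, mR=-3112/6001
obs B: pose=(2,-8,N) → sL=20/37, sR=100/181, mL=-10/37, mR=-3660/6697
sensor matrix S = [[200/353, 8/17], [20/37, 100/181]]; det S = 2357120/40188697
solve [mL_A; mL_B] = S·[w00; w01] and [mR_A; mR_B] = S·[w10; w11]:
  w00 = -1/2, w01 = 0, w10 = -1/2, w11 = -1/2

-1/2 0 -1/2 -1/2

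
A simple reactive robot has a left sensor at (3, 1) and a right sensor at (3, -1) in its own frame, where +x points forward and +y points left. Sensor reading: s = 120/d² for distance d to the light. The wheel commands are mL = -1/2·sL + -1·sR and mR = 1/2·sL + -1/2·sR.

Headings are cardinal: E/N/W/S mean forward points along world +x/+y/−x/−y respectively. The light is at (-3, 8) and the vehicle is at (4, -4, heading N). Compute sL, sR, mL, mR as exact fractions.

40/39 24/29 -1516/1131 112/1131

left sensor world pos  = (3, -1); dL² = 117
right sensor world pos = (5, -1); dR² = 145
sL = 120/117 = 40/39
sR = 120/145 = 24/29
mL = -1/2·sL + -1·sR = -1516/1131
mR = 1/2·sL + -1/2·sR = 112/1131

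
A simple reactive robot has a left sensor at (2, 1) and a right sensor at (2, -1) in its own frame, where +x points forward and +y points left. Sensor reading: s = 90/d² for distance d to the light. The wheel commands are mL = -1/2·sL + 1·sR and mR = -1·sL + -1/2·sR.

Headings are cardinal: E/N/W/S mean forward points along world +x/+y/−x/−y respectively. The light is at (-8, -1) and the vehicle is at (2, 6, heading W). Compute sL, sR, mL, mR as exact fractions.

left sensor world pos  = (0, 5); dL² = 100
right sensor world pos = (0, 7); dR² = 128
sL = 90/100 = 9/10
sR = 90/128 = 45/64
mL = -1/2·sL + 1·sR = 81/320
mR = -1·sL + -1/2·sR = -801/640

9/10 45/64 81/320 -801/640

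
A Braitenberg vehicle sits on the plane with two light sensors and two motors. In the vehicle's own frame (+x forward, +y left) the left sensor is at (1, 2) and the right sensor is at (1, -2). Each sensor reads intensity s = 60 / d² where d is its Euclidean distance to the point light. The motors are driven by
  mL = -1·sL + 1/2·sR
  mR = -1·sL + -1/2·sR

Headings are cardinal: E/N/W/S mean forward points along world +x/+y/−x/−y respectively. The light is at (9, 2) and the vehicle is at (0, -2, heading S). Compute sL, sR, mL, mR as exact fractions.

30/37 30/73 -1635/2701 -2745/2701

left sensor world pos  = (2, -3); dL² = 74
right sensor world pos = (-2, -3); dR² = 146
sL = 60/74 = 30/37
sR = 60/146 = 30/73
mL = -1·sL + 1/2·sR = -1635/2701
mR = -1·sL + -1/2·sR = -2745/2701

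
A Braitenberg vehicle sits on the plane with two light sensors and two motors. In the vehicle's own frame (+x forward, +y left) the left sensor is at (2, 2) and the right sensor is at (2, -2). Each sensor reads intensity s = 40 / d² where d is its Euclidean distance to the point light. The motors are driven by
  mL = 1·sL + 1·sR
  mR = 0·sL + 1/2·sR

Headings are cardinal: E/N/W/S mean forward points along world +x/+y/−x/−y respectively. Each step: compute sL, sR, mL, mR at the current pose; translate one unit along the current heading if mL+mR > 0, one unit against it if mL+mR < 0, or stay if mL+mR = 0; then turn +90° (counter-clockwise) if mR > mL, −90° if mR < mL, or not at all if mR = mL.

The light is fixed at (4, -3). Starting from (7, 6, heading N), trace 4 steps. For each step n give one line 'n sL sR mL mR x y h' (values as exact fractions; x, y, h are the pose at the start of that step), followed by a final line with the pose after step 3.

n=0: pose=(7,6,N); sL=20/61, sR=20/73; mL=2680/4453, mR=10/73; mL+mR=3290/4453 → advance +1; mR−mL=-2070/4453 → turn -1·90°
n=1: pose=(7,7,E); sL=40/169, sR=40/89; mL=10320/15041, mR=20/89; mL+mR=13700/15041 → advance +1; mR−mL=-6940/15041 → turn -1·90°
n=2: pose=(8,7,S); sL=2/5, sR=10/17; mL=84/85, mR=5/17; mL+mR=109/85 → advance +1; mR−mL=-59/85 → turn -1·90°
n=3: pose=(8,6,W); sL=40/53, sR=8/25; mL=1424/1325, mR=4/25; mL+mR=1636/1325 → advance +1; mR−mL=-1212/1325 → turn -1·90°

0 20/61 20/73 2680/4453 10/73 7 6 N
1 40/169 40/89 10320/15041 20/89 7 7 E
2 2/5 10/17 84/85 5/17 8 7 S
3 40/53 8/25 1424/1325 4/25 8 6 W
final 7 6 N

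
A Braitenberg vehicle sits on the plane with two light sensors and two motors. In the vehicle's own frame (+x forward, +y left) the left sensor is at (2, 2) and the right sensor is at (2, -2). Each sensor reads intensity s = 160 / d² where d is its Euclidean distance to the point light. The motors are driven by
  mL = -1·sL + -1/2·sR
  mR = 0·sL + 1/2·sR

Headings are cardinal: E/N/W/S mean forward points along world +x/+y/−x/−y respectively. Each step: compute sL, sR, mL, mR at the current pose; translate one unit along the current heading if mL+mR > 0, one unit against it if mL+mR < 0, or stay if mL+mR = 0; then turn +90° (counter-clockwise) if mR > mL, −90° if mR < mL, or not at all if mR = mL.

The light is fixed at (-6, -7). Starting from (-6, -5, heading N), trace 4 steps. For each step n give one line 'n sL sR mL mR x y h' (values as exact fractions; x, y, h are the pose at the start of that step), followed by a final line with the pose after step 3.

n=0: pose=(-6,-5,N); sL=8, sR=8; mL=-12, mR=4; mL+mR=-8 → advance -1; mR−mL=16 → turn +1·90°
n=1: pose=(-6,-6,W); sL=32, sR=160/13; mL=-496/13, mR=80/13; mL+mR=-32 → advance -1; mR−mL=576/13 → turn +1·90°
n=2: pose=(-5,-6,S); sL=16, sR=80; mL=-56, mR=40; mL+mR=-16 → advance -1; mR−mL=96 → turn +1·90°
n=3: pose=(-5,-5,E); sL=32/5, sR=160/9; mL=-688/45, mR=80/9; mL+mR=-32/5 → advance -1; mR−mL=1088/45 → turn +1·90°

0 8 8 -12 4 -6 -5 N
1 32 160/13 -496/13 80/13 -6 -6 W
2 16 80 -56 40 -5 -6 S
3 32/5 160/9 -688/45 80/9 -5 -5 E
final -6 -5 N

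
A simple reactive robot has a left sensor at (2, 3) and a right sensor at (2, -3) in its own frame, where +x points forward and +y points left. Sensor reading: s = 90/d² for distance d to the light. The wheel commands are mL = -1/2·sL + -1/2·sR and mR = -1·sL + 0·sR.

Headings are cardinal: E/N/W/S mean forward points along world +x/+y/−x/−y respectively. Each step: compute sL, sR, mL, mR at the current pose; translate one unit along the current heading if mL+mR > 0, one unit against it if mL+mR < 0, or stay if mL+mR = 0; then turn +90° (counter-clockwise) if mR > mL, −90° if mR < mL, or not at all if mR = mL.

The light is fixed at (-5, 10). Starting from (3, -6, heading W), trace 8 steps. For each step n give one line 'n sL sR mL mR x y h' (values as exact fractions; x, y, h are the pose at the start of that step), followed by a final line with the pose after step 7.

0 90/397 18/41 -5418/16277 -90/397 3 -6 W
1 5/26 1/4 -23/104 -5/26 4 -6 S
2 18/53 18/89 -1278/4717 -18/53 4 -5 E
3 9/41 45/157 -1629/6437 -9/41 3 -5 S
4 90/221 90/389 -27450/85969 -90/221 3 -4 E
5 45/178 45/136 -7065/24208 -45/178 2 -4 S
6 90/181 90/337 -23310/60997 -90/181 2 -3 E
7 5/17 5/13 -75/221 -5/17 1 -3 S
final 1 -2 E

n=0: pose=(3,-6,W); sL=90/397, sR=18/41; mL=-5418/16277, mR=-90/397; mL+mR=-9108/16277 → advance -1; mR−mL=1728/16277 → turn +1·90°
n=1: pose=(4,-6,S); sL=5/26, sR=1/4; mL=-23/104, mR=-5/26; mL+mR=-43/104 → advance -1; mR−mL=3/104 → turn +1·90°
n=2: pose=(4,-5,E); sL=18/53, sR=18/89; mL=-1278/4717, mR=-18/53; mL+mR=-2880/4717 → advance -1; mR−mL=-324/4717 → turn -1·90°
n=3: pose=(3,-5,S); sL=9/41, sR=45/157; mL=-1629/6437, mR=-9/41; mL+mR=-3042/6437 → advance -1; mR−mL=216/6437 → turn +1·90°
n=4: pose=(3,-4,E); sL=90/221, sR=90/389; mL=-27450/85969, mR=-90/221; mL+mR=-62460/85969 → advance -1; mR−mL=-7560/85969 → turn -1·90°
n=5: pose=(2,-4,S); sL=45/178, sR=45/136; mL=-7065/24208, mR=-45/178; mL+mR=-13185/24208 → advance -1; mR−mL=945/24208 → turn +1·90°
n=6: pose=(2,-3,E); sL=90/181, sR=90/337; mL=-23310/60997, mR=-90/181; mL+mR=-53640/60997 → advance -1; mR−mL=-7020/60997 → turn -1·90°
n=7: pose=(1,-3,S); sL=5/17, sR=5/13; mL=-75/221, mR=-5/17; mL+mR=-140/221 → advance -1; mR−mL=10/221 → turn +1·90°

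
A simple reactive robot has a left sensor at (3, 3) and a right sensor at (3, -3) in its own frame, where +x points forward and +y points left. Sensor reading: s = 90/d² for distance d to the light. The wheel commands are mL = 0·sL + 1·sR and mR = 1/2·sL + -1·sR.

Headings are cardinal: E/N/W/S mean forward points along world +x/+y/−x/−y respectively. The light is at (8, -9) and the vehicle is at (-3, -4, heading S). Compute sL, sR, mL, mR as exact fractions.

45/34 9/20 9/20 18/85

left sensor world pos  = (0, -7); dL² = 68
right sensor world pos = (-6, -7); dR² = 200
sL = 90/68 = 45/34
sR = 90/200 = 9/20
mL = 0·sL + 1·sR = 9/20
mR = 1/2·sL + -1·sR = 18/85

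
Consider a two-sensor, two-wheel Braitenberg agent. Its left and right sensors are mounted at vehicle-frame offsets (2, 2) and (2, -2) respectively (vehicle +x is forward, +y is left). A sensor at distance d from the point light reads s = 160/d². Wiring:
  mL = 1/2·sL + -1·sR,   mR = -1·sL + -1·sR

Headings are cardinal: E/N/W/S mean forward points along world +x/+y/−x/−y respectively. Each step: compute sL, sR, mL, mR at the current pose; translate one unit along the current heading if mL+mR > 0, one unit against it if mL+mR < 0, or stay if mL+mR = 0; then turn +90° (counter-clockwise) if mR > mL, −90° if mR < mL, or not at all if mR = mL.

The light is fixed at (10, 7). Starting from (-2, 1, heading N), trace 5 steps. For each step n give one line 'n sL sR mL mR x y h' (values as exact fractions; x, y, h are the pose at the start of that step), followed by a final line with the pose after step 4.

n=0: pose=(-2,1,N); sL=40/53, sR=40/29; mL=-1540/1537, mR=-3280/1537; mL+mR=-4820/1537 → advance -1; mR−mL=-60/53 → turn -1·90°
n=1: pose=(-2,0,E); sL=32/25, sR=160/181; mL=-1104/4525, mR=-9792/4525; mL+mR=-10896/4525 → advance -1; mR−mL=-48/25 → turn -1·90°
n=2: pose=(-3,0,S); sL=80/101, sR=80/153; mL=-1960/15453, mR=-20320/15453; mL+mR=-22280/15453 → advance -1; mR−mL=-120/101 → turn -1·90°
n=3: pose=(-3,1,W); sL=160/289, sR=160/241; mL=-26960/69649, mR=-84800/69649; mL+mR=-111760/69649 → advance -1; mR−mL=-240/289 → turn -1·90°
n=4: pose=(-2,1,N); sL=40/53, sR=40/29; mL=-1540/1537, mR=-3280/1537; mL+mR=-4820/1537 → advance -1; mR−mL=-60/53 → turn -1·90°

0 40/53 40/29 -1540/1537 -3280/1537 -2 1 N
1 32/25 160/181 -1104/4525 -9792/4525 -2 0 E
2 80/101 80/153 -1960/15453 -20320/15453 -3 0 S
3 160/289 160/241 -26960/69649 -84800/69649 -3 1 W
4 40/53 40/29 -1540/1537 -3280/1537 -2 1 N
final -2 0 E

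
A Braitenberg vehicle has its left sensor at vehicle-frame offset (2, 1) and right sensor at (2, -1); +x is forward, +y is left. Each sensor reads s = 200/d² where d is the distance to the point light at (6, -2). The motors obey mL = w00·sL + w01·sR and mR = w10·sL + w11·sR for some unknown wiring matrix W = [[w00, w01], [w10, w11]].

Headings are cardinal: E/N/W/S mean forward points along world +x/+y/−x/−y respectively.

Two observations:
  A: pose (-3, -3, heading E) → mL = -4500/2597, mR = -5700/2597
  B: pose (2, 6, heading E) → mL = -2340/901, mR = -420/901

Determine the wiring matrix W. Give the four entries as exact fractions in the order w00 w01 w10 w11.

1/2 -1 -1 1/2

obs A: pose=(-3,-3,E) → sL=200/49, sR=200/53, mL=-4500/2597, mR=-5700/2597
obs B: pose=(2,6,E) → sL=40/17, sR=200/53, mL=-2340/901, mR=-420/901
sensor matrix S = [[200/49, 200/53], [40/17, 200/53]]; det S = 288000/44149
solve [mL_A; mL_B] = S·[w00; w01] and [mR_A; mR_B] = S·[w10; w11]:
  w00 = 1/2, w01 = -1, w10 = -1, w11 = 1/2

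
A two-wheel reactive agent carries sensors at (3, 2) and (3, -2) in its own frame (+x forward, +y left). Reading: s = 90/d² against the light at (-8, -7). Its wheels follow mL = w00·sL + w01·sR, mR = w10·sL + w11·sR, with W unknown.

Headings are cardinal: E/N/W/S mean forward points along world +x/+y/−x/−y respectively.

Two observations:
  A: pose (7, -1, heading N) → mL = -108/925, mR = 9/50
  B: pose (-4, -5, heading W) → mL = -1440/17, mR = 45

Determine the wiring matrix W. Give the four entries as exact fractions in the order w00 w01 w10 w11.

-1 1 1/2 0

obs A: pose=(7,-1,N) → sL=9/25, sR=9/37, mL=-108/925, mR=9/50
obs B: pose=(-4,-5,W) → sL=90, sR=90/17, mL=-1440/17, mR=45
sensor matrix S = [[9/25, 9/37], [90, 90/17]]; det S = -62856/3145
solve [mL_A; mL_B] = S·[w00; w01] and [mR_A; mR_B] = S·[w10; w11]:
  w00 = -1, w01 = 1, w10 = 1/2, w11 = 0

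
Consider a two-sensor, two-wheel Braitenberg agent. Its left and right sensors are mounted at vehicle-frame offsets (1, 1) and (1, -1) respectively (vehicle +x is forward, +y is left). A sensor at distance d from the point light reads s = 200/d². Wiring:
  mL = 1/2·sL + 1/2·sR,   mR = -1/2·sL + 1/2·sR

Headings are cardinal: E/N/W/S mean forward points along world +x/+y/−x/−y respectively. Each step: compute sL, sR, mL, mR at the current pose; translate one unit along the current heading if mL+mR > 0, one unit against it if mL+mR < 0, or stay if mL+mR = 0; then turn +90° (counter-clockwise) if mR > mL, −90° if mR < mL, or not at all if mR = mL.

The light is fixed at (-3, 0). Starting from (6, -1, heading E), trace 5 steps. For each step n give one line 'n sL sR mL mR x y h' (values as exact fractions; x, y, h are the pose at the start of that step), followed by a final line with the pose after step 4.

n=0: pose=(6,-1,E); sL=2, sR=25/13; mL=51/26, mR=-1/26; mL+mR=25/13 → advance +1; mR−mL=-2 → turn -1·90°
n=1: pose=(7,-1,S); sL=8/5, sR=40/17; mL=168/85, mR=32/85; mL+mR=40/17 → advance +1; mR−mL=-8/5 → turn -1·90°
n=2: pose=(7,-2,W); sL=20/9, sR=100/41; mL=860/369, mR=40/369; mL+mR=100/41 → advance +1; mR−mL=-20/9 → turn -1·90°
n=3: pose=(6,-2,N); sL=40/13, sR=200/101; mL=3320/1313, mR=-720/1313; mL+mR=200/101 → advance +1; mR−mL=-40/13 → turn -1·90°
n=4: pose=(6,-1,E); sL=2, sR=25/13; mL=51/26, mR=-1/26; mL+mR=25/13 → advance +1; mR−mL=-2 → turn -1·90°

0 2 25/13 51/26 -1/26 6 -1 E
1 8/5 40/17 168/85 32/85 7 -1 S
2 20/9 100/41 860/369 40/369 7 -2 W
3 40/13 200/101 3320/1313 -720/1313 6 -2 N
4 2 25/13 51/26 -1/26 6 -1 E
final 7 -1 S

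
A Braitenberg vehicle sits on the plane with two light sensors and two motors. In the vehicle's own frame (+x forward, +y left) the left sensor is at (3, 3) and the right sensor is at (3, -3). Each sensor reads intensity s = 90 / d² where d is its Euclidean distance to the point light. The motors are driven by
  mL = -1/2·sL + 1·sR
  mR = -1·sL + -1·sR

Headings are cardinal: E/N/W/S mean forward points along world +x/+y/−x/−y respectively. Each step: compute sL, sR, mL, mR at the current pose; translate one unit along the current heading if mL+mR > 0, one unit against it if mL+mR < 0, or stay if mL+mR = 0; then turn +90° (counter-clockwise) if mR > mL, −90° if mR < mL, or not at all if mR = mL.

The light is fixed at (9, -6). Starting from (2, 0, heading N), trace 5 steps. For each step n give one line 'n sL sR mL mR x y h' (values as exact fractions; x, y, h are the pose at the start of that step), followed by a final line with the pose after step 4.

n=0: pose=(2,0,N); sL=90/181, sR=90/97; mL=11925/17557, mR=-25020/17557; mL+mR=-135/181 → advance -1; mR−mL=-36945/17557 → turn -1·90°
n=1: pose=(2,-1,E); sL=9/8, sR=9/2; mL=63/16, mR=-45/8; mL+mR=-27/16 → advance -1; mR−mL=-153/16 → turn -1·90°
n=2: pose=(1,-1,S); sL=90/29, sR=18/25; mL=-603/725, mR=-2772/725; mL+mR=-135/29 → advance -1; mR−mL=-2169/725 → turn -1·90°
n=3: pose=(1,0,W); sL=9/13, sR=45/101; mL=261/2626, mR=-1494/1313; mL+mR=-27/26 → advance -1; mR−mL=-3249/2626 → turn -1·90°
n=4: pose=(2,0,N); sL=90/181, sR=90/97; mL=11925/17557, mR=-25020/17557; mL+mR=-135/181 → advance -1; mR−mL=-36945/17557 → turn -1·90°

0 90/181 90/97 11925/17557 -25020/17557 2 0 N
1 9/8 9/2 63/16 -45/8 2 -1 E
2 90/29 18/25 -603/725 -2772/725 1 -1 S
3 9/13 45/101 261/2626 -1494/1313 1 0 W
4 90/181 90/97 11925/17557 -25020/17557 2 0 N
final 2 -1 E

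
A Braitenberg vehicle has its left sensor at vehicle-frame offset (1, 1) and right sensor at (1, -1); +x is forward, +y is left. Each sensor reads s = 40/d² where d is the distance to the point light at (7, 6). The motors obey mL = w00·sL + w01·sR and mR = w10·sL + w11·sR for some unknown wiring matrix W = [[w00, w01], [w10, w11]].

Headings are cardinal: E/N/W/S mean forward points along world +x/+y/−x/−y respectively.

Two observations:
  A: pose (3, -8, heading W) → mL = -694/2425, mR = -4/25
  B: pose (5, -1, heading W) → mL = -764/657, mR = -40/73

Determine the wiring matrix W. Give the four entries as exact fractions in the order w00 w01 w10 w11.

obs A: pose=(3,-8,W) → sL=4/25, sR=20/97, mL=-694/2425, mR=-4/25
obs B: pose=(5,-1,W) → sL=40/73, sR=8/9, mL=-764/657, mR=-40/73
sensor matrix S = [[4/25, 20/97], [40/73, 8/9]]; det S = 46592/1593225
solve [mL_A; mL_B] = S·[w00; w01] and [mR_A; mR_B] = S·[w10; w11]:
  w00 = -1/2, w01 = -1, w10 = -1, w11 = 0

-1/2 -1 -1 0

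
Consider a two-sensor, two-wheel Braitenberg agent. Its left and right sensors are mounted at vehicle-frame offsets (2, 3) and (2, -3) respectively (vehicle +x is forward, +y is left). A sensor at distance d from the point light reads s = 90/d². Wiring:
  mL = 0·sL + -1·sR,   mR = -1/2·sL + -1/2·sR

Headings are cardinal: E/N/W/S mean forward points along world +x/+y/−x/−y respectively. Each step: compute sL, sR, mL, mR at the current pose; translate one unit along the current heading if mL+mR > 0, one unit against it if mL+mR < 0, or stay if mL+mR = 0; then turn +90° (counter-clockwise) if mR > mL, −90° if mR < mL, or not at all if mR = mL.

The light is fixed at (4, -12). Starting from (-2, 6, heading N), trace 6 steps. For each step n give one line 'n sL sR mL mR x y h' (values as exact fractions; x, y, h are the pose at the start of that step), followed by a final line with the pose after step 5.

n=0: pose=(-2,6,N); sL=90/481, sR=90/409; mL=-90/409, mR=-40050/196729; mL+mR=-83340/196729 → advance -1; mR−mL=3240/196729 → turn +1·90°
n=1: pose=(-2,5,W); sL=9/26, sR=45/232; mL=-45/232, mR=-1629/6032; mL+mR=-2799/6032 → advance -1; mR−mL=-459/6032 → turn -1·90°
n=2: pose=(-1,5,N); sL=18/85, sR=18/73; mL=-18/73, mR=-1422/6205; mL+mR=-2952/6205 → advance -1; mR−mL=108/6205 → turn +1·90°
n=3: pose=(-1,4,W); sL=45/109, sR=9/41; mL=-9/41, mR=-1413/4469; mL+mR=-2394/4469 → advance -1; mR−mL=-432/4469 → turn -1·90°
n=4: pose=(0,4,N); sL=90/373, sR=18/65; mL=-18/65, mR=-6282/24245; mL+mR=-12996/24245 → advance -1; mR−mL=432/24245 → turn +1·90°
n=5: pose=(0,3,W); sL=1/2, sR=1/4; mL=-1/4, mR=-3/8; mL+mR=-5/8 → advance -1; mR−mL=-1/8 → turn -1·90°

0 90/481 90/409 -90/409 -40050/196729 -2 6 N
1 9/26 45/232 -45/232 -1629/6032 -2 5 W
2 18/85 18/73 -18/73 -1422/6205 -1 5 N
3 45/109 9/41 -9/41 -1413/4469 -1 4 W
4 90/373 18/65 -18/65 -6282/24245 0 4 N
5 1/2 1/4 -1/4 -3/8 0 3 W
final 1 3 N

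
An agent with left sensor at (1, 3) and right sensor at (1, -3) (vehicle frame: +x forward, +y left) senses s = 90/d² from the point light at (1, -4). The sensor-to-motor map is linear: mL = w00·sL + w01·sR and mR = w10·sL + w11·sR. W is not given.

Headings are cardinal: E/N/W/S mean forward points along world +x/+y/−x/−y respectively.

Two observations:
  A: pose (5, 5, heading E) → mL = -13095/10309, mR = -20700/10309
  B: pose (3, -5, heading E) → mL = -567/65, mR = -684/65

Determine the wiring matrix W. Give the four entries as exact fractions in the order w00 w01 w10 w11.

-1 -1/2 -1 -1

obs A: pose=(5,5,E) → sL=90/169, sR=90/61, mL=-13095/10309, mR=-20700/10309
obs B: pose=(3,-5,E) → sL=90/13, sR=18/5, mL=-567/65, mR=-684/65
sensor matrix S = [[90/169, 90/61], [90/13, 18/5]]; det S = -85536/10309
solve [mL_A; mL_B] = S·[w00; w01] and [mR_A; mR_B] = S·[w10; w11]:
  w00 = -1, w01 = -1/2, w10 = -1, w11 = -1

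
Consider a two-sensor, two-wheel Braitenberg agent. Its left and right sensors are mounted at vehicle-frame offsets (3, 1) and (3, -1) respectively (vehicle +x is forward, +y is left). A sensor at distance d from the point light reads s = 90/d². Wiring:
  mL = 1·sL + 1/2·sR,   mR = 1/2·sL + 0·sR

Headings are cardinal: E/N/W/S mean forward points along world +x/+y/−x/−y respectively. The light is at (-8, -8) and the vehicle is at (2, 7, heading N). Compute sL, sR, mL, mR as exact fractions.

2/9 18/89 259/801 1/9

left sensor world pos  = (1, 10); dL² = 405
right sensor world pos = (3, 10); dR² = 445
sL = 90/405 = 2/9
sR = 90/445 = 18/89
mL = 1·sL + 1/2·sR = 259/801
mR = 1/2·sL + 0·sR = 1/9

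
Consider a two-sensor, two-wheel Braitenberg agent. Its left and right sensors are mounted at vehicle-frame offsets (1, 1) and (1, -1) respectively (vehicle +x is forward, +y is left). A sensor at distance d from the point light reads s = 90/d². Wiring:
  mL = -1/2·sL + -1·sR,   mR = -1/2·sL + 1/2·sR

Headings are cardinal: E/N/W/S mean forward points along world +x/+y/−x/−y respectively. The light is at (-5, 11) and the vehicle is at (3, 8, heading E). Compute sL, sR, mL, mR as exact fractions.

left sensor world pos  = (4, 9); dL² = 85
right sensor world pos = (4, 7); dR² = 97
sL = 90/85 = 18/17
sR = 90/97 = 90/97
mL = -1/2·sL + -1·sR = -2403/1649
mR = -1/2·sL + 1/2·sR = -108/1649

18/17 90/97 -2403/1649 -108/1649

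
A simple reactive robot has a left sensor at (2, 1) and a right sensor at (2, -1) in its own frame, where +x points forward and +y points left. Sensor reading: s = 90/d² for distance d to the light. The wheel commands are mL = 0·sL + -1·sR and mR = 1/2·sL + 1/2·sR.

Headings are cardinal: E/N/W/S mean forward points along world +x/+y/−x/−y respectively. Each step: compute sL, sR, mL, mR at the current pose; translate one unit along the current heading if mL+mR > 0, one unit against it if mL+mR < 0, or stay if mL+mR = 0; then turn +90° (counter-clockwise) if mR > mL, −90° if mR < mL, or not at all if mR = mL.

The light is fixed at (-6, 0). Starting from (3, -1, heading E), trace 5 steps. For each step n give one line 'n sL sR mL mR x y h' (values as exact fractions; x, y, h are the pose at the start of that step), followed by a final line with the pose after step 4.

0 90/121 18/25 -18/25 2214/3025 3 -1 E
1 45/41 45/61 -45/61 2295/2501 4 -1 N
2 18/13 18/13 -18/13 18/13 4 0 W
3 18/25 18/17 -18/17 378/425 4 0 S
4 45/74 5/8 -5/8 365/592 4 1 E
final 3 1 N

n=0: pose=(3,-1,E); sL=90/121, sR=18/25; mL=-18/25, mR=2214/3025; mL+mR=36/3025 → advance +1; mR−mL=4392/3025 → turn +1·90°
n=1: pose=(4,-1,N); sL=45/41, sR=45/61; mL=-45/61, mR=2295/2501; mL+mR=450/2501 → advance +1; mR−mL=4140/2501 → turn +1·90°
n=2: pose=(4,0,W); sL=18/13, sR=18/13; mL=-18/13, mR=18/13; mL+mR=0 → advance +0; mR−mL=36/13 → turn +1·90°
n=3: pose=(4,0,S); sL=18/25, sR=18/17; mL=-18/17, mR=378/425; mL+mR=-72/425 → advance -1; mR−mL=828/425 → turn +1·90°
n=4: pose=(4,1,E); sL=45/74, sR=5/8; mL=-5/8, mR=365/592; mL+mR=-5/592 → advance -1; mR−mL=735/592 → turn +1·90°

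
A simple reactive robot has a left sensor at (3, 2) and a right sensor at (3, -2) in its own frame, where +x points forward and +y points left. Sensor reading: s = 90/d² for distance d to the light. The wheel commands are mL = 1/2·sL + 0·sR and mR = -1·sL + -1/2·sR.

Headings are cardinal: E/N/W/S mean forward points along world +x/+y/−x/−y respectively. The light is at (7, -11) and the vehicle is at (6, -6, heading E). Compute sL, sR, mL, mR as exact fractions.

left sensor world pos  = (9, -4); dL² = 53
right sensor world pos = (9, -8); dR² = 13
sL = 90/53 = 90/53
sR = 90/13 = 90/13
mL = 1/2·sL + 0·sR = 45/53
mR = -1·sL + -1/2·sR = -3555/689

90/53 90/13 45/53 -3555/689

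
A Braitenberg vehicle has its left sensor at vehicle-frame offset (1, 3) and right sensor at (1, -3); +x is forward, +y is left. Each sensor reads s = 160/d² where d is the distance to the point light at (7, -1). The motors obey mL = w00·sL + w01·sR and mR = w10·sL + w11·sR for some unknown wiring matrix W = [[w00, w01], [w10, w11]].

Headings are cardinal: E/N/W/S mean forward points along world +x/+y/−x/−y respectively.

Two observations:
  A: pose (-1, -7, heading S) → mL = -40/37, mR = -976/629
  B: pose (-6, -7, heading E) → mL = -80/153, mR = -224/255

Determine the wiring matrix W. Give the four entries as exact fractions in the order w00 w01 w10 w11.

obs A: pose=(-1,-7,S) → sL=80/37, sR=16/17, mL=-40/37, mR=-976/629
obs B: pose=(-6,-7,E) → sL=160/153, sR=32/45, mL=-80/153, mR=-224/255
sensor matrix S = [[80/37, 16/17], [160/153, 32/45]]; det S = 53248/96237
solve [mL_A; mL_B] = S·[w00; w01] and [mR_A; mR_B] = S·[w10; w11]:
  w00 = -1/2, w01 = 0, w10 = -1/2, w11 = -1/2

-1/2 0 -1/2 -1/2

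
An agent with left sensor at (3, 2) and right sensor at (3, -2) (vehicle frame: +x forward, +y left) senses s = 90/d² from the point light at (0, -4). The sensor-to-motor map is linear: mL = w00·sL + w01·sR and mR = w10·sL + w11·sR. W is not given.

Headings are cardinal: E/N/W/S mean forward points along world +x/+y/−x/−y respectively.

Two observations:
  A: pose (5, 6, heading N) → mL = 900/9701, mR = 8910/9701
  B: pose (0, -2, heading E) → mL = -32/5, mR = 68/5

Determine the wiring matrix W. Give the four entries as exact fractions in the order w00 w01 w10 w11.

1 -1 1 1

obs A: pose=(5,6,N) → sL=45/89, sR=45/109, mL=900/9701, mR=8910/9701
obs B: pose=(0,-2,E) → sL=18/5, sR=10, mL=-32/5, mR=68/5
sensor matrix S = [[45/89, 45/109], [18/5, 10]]; det S = 34632/9701
solve [mL_A; mL_B] = S·[w00; w01] and [mR_A; mR_B] = S·[w10; w11]:
  w00 = 1, w01 = -1, w10 = 1, w11 = 1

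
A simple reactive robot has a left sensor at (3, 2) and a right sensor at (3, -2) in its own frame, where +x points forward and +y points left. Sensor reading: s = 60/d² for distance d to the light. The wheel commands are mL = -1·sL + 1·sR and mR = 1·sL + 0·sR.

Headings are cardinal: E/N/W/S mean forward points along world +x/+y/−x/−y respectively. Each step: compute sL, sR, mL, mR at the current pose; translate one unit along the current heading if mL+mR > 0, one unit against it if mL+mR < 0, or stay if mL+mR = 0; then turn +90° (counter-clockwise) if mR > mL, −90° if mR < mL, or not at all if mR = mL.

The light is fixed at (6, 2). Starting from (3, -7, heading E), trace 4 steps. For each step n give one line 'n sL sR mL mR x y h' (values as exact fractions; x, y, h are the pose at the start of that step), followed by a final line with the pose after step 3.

0 60/49 60/121 -4320/5929 60/49 3 -7 E
1 15/13 5/3 20/39 15/13 4 -7 N
2 12/25 60/61 768/1525 12/25 4 -6 W
3 6/5 30/13 72/65 6/5 3 -6 N
final 3 -5 W

n=0: pose=(3,-7,E); sL=60/49, sR=60/121; mL=-4320/5929, mR=60/49; mL+mR=60/121 → advance +1; mR−mL=11580/5929 → turn +1·90°
n=1: pose=(4,-7,N); sL=15/13, sR=5/3; mL=20/39, mR=15/13; mL+mR=5/3 → advance +1; mR−mL=25/39 → turn +1·90°
n=2: pose=(4,-6,W); sL=12/25, sR=60/61; mL=768/1525, mR=12/25; mL+mR=60/61 → advance +1; mR−mL=-36/1525 → turn -1·90°
n=3: pose=(3,-6,N); sL=6/5, sR=30/13; mL=72/65, mR=6/5; mL+mR=30/13 → advance +1; mR−mL=6/65 → turn +1·90°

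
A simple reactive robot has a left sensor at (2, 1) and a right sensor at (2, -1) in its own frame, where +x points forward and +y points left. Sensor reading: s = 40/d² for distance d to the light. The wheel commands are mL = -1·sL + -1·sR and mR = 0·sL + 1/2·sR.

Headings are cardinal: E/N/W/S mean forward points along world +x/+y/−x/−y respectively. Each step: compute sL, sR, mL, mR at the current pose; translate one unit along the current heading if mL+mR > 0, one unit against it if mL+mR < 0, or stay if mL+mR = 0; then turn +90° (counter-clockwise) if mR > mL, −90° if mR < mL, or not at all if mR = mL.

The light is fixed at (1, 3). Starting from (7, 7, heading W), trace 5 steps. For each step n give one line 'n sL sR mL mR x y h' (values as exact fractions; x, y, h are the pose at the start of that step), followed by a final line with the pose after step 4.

n=0: pose=(7,7,W); sL=8/5, sR=40/41; mL=-528/205, mR=20/41; mL+mR=-428/205 → advance -1; mR−mL=628/205 → turn +1·90°
n=1: pose=(8,7,S); sL=10/17, sR=1; mL=-27/17, mR=1/2; mL+mR=-37/34 → advance -1; mR−mL=71/34 → turn +1·90°
n=2: pose=(8,8,E); sL=40/117, sR=40/97; mL=-8560/11349, mR=20/97; mL+mR=-6220/11349 → advance -1; mR−mL=10900/11349 → turn +1·90°
n=3: pose=(7,8,N); sL=20/37, sR=20/49; mL=-1720/1813, mR=10/49; mL+mR=-1350/1813 → advance -1; mR−mL=2090/1813 → turn +1·90°
n=4: pose=(7,7,W); sL=8/5, sR=40/41; mL=-528/205, mR=20/41; mL+mR=-428/205 → advance -1; mR−mL=628/205 → turn +1·90°

0 8/5 40/41 -528/205 20/41 7 7 W
1 10/17 1 -27/17 1/2 8 7 S
2 40/117 40/97 -8560/11349 20/97 8 8 E
3 20/37 20/49 -1720/1813 10/49 7 8 N
4 8/5 40/41 -528/205 20/41 7 7 W
final 8 7 S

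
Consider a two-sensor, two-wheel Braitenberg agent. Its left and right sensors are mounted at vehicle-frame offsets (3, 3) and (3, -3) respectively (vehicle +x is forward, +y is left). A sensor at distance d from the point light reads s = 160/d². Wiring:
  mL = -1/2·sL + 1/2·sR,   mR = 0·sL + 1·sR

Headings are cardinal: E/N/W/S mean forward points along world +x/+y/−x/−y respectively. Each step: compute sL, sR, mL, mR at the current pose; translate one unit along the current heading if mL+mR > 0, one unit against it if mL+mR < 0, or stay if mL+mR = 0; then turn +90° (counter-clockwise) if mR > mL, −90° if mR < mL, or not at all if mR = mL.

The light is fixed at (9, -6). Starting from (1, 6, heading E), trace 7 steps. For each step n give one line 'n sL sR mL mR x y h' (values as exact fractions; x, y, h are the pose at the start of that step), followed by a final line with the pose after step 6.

0 16/25 80/53 576/1325 80/53 1 6 E
1 32/65 160/241 1344/15665 160/241 2 6 N
2 4/5 40/89 -78/445 40/89 2 7 W
3 32/25 160/221 -1536/5525 160/221 1 7 S
4 16/25 80/53 576/1325 80/53 1 6 E
5 32/65 160/241 1344/15665 160/241 2 6 N
6 4/5 40/89 -78/445 40/89 2 7 W
final 1 7 S

n=0: pose=(1,6,E); sL=16/25, sR=80/53; mL=576/1325, mR=80/53; mL+mR=2576/1325 → advance +1; mR−mL=1424/1325 → turn +1·90°
n=1: pose=(2,6,N); sL=32/65, sR=160/241; mL=1344/15665, mR=160/241; mL+mR=11744/15665 → advance +1; mR−mL=9056/15665 → turn +1·90°
n=2: pose=(2,7,W); sL=4/5, sR=40/89; mL=-78/445, mR=40/89; mL+mR=122/445 → advance +1; mR−mL=278/445 → turn +1·90°
n=3: pose=(1,7,S); sL=32/25, sR=160/221; mL=-1536/5525, mR=160/221; mL+mR=2464/5525 → advance +1; mR−mL=5536/5525 → turn +1·90°
n=4: pose=(1,6,E); sL=16/25, sR=80/53; mL=576/1325, mR=80/53; mL+mR=2576/1325 → advance +1; mR−mL=1424/1325 → turn +1·90°
n=5: pose=(2,6,N); sL=32/65, sR=160/241; mL=1344/15665, mR=160/241; mL+mR=11744/15665 → advance +1; mR−mL=9056/15665 → turn +1·90°
n=6: pose=(2,7,W); sL=4/5, sR=40/89; mL=-78/445, mR=40/89; mL+mR=122/445 → advance +1; mR−mL=278/445 → turn +1·90°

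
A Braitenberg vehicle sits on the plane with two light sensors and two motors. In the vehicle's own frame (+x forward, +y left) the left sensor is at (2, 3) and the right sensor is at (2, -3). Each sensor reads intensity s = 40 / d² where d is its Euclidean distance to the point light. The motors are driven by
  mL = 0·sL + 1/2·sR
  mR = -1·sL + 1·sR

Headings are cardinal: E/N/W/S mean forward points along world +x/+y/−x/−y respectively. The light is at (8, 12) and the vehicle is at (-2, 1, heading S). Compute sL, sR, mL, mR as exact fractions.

20/109 20/169 10/169 -1200/18421

left sensor world pos  = (1, -1); dL² = 218
right sensor world pos = (-5, -1); dR² = 338
sL = 40/218 = 20/109
sR = 40/338 = 20/169
mL = 0·sL + 1/2·sR = 10/169
mR = -1·sL + 1·sR = -1200/18421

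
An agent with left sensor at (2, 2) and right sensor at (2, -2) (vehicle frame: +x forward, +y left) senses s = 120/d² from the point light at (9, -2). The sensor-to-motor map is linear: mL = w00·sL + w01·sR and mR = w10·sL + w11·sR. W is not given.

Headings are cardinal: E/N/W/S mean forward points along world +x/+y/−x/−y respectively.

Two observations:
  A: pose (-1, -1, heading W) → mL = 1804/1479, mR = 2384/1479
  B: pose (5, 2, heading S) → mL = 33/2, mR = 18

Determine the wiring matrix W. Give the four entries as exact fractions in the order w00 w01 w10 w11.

1 1/2 1 1

obs A: pose=(-1,-1,W) → sL=24/29, sR=40/51, mL=1804/1479, mR=2384/1479
obs B: pose=(5,2,S) → sL=15, sR=3, mL=33/2, mR=18
sensor matrix S = [[24/29, 40/51], [15, 3]]; det S = -4576/493
solve [mL_A; mL_B] = S·[w00; w01] and [mR_A; mR_B] = S·[w10; w11]:
  w00 = 1, w01 = 1/2, w10 = 1, w11 = 1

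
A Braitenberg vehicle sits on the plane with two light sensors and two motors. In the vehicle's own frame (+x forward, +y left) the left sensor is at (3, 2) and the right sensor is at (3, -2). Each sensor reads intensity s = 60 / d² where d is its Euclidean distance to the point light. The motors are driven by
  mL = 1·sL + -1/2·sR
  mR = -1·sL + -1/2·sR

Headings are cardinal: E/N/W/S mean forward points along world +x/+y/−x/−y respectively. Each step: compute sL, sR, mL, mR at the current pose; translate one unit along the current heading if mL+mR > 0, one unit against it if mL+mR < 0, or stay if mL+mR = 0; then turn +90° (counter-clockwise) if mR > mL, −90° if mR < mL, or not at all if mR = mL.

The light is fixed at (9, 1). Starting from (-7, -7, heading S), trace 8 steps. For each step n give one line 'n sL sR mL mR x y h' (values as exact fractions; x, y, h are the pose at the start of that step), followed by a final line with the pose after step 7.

0 60/317 12/89 3438/28213 -7242/28213 -7 -7 S
1 30/221 30/193 2475/42653 -9105/42653 -7 -6 W
2 12/61 12/37 78/2257 -810/2257 -6 -6 N
3 1/3 15/61 77/366 -167/366 -6 -7 E
4 60/317 12/89 3438/28213 -7242/28213 -7 -7 S
5 30/221 30/193 2475/42653 -9105/42653 -7 -6 W
6 12/61 12/37 78/2257 -810/2257 -6 -6 N
7 1/3 15/61 77/366 -167/366 -6 -7 E
final -7 -7 S

n=0: pose=(-7,-7,S); sL=60/317, sR=12/89; mL=3438/28213, mR=-7242/28213; mL+mR=-12/89 → advance -1; mR−mL=-120/317 → turn -1·90°
n=1: pose=(-7,-6,W); sL=30/221, sR=30/193; mL=2475/42653, mR=-9105/42653; mL+mR=-30/193 → advance -1; mR−mL=-60/221 → turn -1·90°
n=2: pose=(-6,-6,N); sL=12/61, sR=12/37; mL=78/2257, mR=-810/2257; mL+mR=-12/37 → advance -1; mR−mL=-24/61 → turn -1·90°
n=3: pose=(-6,-7,E); sL=1/3, sR=15/61; mL=77/366, mR=-167/366; mL+mR=-15/61 → advance -1; mR−mL=-2/3 → turn -1·90°
n=4: pose=(-7,-7,S); sL=60/317, sR=12/89; mL=3438/28213, mR=-7242/28213; mL+mR=-12/89 → advance -1; mR−mL=-120/317 → turn -1·90°
n=5: pose=(-7,-6,W); sL=30/221, sR=30/193; mL=2475/42653, mR=-9105/42653; mL+mR=-30/193 → advance -1; mR−mL=-60/221 → turn -1·90°
n=6: pose=(-6,-6,N); sL=12/61, sR=12/37; mL=78/2257, mR=-810/2257; mL+mR=-12/37 → advance -1; mR−mL=-24/61 → turn -1·90°
n=7: pose=(-6,-7,E); sL=1/3, sR=15/61; mL=77/366, mR=-167/366; mL+mR=-15/61 → advance -1; mR−mL=-2/3 → turn -1·90°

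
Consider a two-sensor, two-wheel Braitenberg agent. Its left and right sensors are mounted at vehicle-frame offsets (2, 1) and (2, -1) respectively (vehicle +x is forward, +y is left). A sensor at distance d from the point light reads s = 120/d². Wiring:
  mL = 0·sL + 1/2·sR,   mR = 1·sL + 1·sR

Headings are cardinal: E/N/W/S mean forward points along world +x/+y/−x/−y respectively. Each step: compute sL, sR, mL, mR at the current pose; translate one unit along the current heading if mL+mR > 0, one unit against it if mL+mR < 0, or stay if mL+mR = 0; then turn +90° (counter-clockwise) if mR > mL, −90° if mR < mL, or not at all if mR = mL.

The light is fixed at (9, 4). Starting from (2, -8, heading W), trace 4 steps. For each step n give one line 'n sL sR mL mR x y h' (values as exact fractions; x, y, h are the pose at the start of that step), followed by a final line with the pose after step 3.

0 12/25 60/101 30/101 2712/2525 2 -8 W
1 24/49 120/277 60/277 12528/13573 1 -8 S
2 2/3 15/29 15/58 103/87 1 -9 E
3 24/37 120/157 60/157 8208/5809 2 -9 N
final 2 -8 W

n=0: pose=(2,-8,W); sL=12/25, sR=60/101; mL=30/101, mR=2712/2525; mL+mR=3462/2525 → advance +1; mR−mL=1962/2525 → turn +1·90°
n=1: pose=(1,-8,S); sL=24/49, sR=120/277; mL=60/277, mR=12528/13573; mL+mR=15468/13573 → advance +1; mR−mL=9588/13573 → turn +1·90°
n=2: pose=(1,-9,E); sL=2/3, sR=15/29; mL=15/58, mR=103/87; mL+mR=251/174 → advance +1; mR−mL=161/174 → turn +1·90°
n=3: pose=(2,-9,N); sL=24/37, sR=120/157; mL=60/157, mR=8208/5809; mL+mR=10428/5809 → advance +1; mR−mL=5988/5809 → turn +1·90°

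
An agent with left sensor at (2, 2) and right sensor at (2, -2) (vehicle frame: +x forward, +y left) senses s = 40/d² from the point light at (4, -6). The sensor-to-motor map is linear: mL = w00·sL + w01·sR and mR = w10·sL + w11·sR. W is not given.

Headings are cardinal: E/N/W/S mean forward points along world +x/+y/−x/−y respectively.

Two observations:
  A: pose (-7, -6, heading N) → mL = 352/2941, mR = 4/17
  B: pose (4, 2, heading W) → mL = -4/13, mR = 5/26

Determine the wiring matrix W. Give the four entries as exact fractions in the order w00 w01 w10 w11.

-1/2 1/2 0 1/2

obs A: pose=(-7,-6,N) → sL=40/173, sR=8/17, mL=352/2941, mR=4/17
obs B: pose=(4,2,W) → sL=1, sR=5/13, mL=-4/13, mR=5/26
sensor matrix S = [[40/173, 8/17], [1, 5/13]]; det S = -14592/38233
solve [mL_A; mL_B] = S·[w00; w01] and [mR_A; mR_B] = S·[w10; w11]:
  w00 = -1/2, w01 = 1/2, w10 = 0, w11 = 1/2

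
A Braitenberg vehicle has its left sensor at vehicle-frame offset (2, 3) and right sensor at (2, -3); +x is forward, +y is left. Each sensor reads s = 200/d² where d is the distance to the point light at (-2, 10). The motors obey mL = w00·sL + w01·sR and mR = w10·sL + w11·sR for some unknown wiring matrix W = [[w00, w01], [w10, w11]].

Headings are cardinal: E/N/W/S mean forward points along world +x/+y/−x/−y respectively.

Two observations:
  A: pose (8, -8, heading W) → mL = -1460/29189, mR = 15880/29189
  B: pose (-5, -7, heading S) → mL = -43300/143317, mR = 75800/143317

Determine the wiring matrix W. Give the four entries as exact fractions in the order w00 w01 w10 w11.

-1 1/2 1/2 1/2

obs A: pose=(8,-8,W) → sL=40/101, sR=200/289, mL=-1460/29189, mR=15880/29189
obs B: pose=(-5,-7,S) → sL=200/361, sR=200/397, mL=-43300/143317, mR=75800/143317
sensor matrix S = [[40/101, 200/289], [200/361, 200/397]]; det S = -769248000/4183279913
solve [mL_A; mL_B] = S·[w00; w01] and [mR_A; mR_B] = S·[w10; w11]:
  w00 = -1, w01 = 1/2, w10 = 1/2, w11 = 1/2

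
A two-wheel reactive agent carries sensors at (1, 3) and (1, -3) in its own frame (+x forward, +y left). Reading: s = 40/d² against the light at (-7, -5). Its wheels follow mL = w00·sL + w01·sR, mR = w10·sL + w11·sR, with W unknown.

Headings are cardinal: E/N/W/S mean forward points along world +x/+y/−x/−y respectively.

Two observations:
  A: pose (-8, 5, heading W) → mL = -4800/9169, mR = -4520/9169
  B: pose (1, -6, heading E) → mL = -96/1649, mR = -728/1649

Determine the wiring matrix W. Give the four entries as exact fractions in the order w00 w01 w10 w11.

-1 1 -1/2 -1/2

obs A: pose=(-8,5,W) → sL=40/53, sR=40/173, mL=-4800/9169, mR=-4520/9169
obs B: pose=(1,-6,E) → sL=8/17, sR=40/97, mL=-96/1649, mR=-728/1649
sensor matrix S = [[40/53, 40/173], [8/17, 40/97]]; det S = 3060480/15119681
solve [mL_A; mL_B] = S·[w00; w01] and [mR_A; mR_B] = S·[w10; w11]:
  w00 = -1, w01 = 1, w10 = -1/2, w11 = -1/2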